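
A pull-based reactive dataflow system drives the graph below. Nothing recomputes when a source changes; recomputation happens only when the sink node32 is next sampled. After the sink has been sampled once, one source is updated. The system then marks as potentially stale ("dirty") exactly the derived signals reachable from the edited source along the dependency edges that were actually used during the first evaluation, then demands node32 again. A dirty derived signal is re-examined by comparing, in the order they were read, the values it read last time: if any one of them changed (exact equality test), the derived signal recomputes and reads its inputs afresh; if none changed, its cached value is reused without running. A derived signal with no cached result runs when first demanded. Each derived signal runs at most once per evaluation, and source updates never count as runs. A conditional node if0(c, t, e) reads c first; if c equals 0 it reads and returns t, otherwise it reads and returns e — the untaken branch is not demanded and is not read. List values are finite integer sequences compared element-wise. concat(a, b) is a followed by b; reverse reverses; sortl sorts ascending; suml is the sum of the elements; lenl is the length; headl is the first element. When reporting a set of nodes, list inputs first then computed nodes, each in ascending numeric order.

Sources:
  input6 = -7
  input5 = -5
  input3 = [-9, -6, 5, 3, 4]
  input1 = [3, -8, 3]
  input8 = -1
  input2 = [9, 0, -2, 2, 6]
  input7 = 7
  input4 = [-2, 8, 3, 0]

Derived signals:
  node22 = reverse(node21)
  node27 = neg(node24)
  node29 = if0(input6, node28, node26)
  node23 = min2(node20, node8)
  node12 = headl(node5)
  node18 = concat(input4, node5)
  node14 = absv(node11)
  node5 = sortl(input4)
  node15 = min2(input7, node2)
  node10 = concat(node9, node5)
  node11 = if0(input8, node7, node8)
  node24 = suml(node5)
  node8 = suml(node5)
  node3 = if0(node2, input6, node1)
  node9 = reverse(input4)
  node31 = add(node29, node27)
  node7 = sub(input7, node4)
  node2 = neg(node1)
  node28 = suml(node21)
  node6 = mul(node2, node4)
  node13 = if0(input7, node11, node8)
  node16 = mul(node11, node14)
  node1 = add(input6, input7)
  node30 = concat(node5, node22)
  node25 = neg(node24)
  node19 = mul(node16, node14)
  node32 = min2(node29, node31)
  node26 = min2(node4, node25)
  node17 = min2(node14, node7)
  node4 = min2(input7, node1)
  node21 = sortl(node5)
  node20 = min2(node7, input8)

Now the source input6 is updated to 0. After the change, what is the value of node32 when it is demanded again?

New value of node32: 0.
Key observation: a condition flipped, so demand moved to the other branch — node1, node4, node26 are never re-examined.

First evaluation (everything demanded from the output):
  node1 = add(-7, 7) = 0
  node4 = min2(7, 0) = 0
  node5 = sortl([-2, 8, 3, 0]) = [-2, 0, 3, 8]
  node24 = suml([-2, 0, 3, 8]) = 9
  node25 = neg(9) = -9
  node26 = min2(0, -9) = -9
  node27 = neg(9) = -9
  node29 = if0(input6=-7 -> else branch node26) = -9
  node31 = add(-9, -9) = -18
  node32 = min2(-9, -18) = -18

Propagation after the edit:
  node1: marked dirty but never re-examined — demand shifted away from it.
  node4: marked dirty but never re-examined — demand shifted away from it.
  node21: demanded for the first time — runs, produces [-2, 0, 3, 8].
  node26: marked dirty but never re-examined — demand shifted away from it.
  node28: demanded for the first time — runs, produces 9.
  node29: runs — input6 -7->0; result 9.
  node31: runs — node29 -9->9; result 0.
  node32: runs — node29 -9->9; node31 -18->0; result 0.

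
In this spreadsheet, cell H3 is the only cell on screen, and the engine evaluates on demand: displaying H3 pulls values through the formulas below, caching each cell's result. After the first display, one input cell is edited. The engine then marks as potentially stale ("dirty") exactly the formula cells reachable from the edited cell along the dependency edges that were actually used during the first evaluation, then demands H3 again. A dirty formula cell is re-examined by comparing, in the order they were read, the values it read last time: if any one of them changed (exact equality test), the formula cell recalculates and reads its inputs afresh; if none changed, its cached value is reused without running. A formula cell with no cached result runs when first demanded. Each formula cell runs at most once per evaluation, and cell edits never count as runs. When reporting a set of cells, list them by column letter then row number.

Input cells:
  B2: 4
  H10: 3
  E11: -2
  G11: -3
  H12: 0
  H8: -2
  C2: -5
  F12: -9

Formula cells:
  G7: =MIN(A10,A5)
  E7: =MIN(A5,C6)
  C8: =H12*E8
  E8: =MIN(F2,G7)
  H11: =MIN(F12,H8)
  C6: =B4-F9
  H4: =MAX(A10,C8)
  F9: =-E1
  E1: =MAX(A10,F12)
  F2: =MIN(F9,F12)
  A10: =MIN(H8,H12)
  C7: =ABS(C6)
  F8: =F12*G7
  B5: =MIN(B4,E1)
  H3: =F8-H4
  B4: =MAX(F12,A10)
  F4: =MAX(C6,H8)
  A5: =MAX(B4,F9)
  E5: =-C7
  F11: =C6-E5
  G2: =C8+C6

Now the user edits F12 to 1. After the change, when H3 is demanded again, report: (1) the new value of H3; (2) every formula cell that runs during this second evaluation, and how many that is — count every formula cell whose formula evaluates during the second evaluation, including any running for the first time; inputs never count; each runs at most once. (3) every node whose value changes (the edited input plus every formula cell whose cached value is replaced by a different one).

H3 now evaluates to -2.
Run set: A5, B4, C8, E1, E8, F2, F8, F9, G7, H3 (10 run).
Changed values: A5, B4, E1, E8, F2, F8, F9, F12, H3.
The important point: at H4 every value read last time is unchanged, so the dirty flag clears without a run.

Initial pass — values computed on the first demand:
  A10 = MIN(-2, 0) = -2
  B4 = MAX(-9, -2) = -2
  E1 = MAX(-2, -9) = -2
  F9 = -(-2) = 2
  A5 = MAX(-2, 2) = 2
  F2 = MIN(2, -9) = -9
  G7 = MIN(-2, 2) = -2
  E8 = MIN(-9, -2) = -9
  C8 = 0 * -9 = 0
  F8 = -9 * -2 = 18
  H4 = MAX(-2, 0) = 0
  H3 = 18 - 0 = 18

Second demand — change propagation:
  B4: re-runs because F12 -9->1; new result 1.
  E1: re-runs because F12 -9->1; new result 1.
  F9: re-runs because E1 -2->1; new result -1.
  A5: re-runs because B4 -2->1; F9 2->-1; new result 1.
  F2: re-runs because F9 2->-1; F12 -9->1; new result -1.
  G7: re-runs because A5 2->1; new result -2 (unchanged).
  E8: re-runs because F2 -9->-1; new result -2.
  C8: re-runs because E8 -9->-2; new result 0 (unchanged).
  F8: re-runs because F12 -9->1; new result -2.
  H4: re-examined; everything it read last time is the same (A10 unchanged, C8 unchanged) — cache 0 kept, no run.
  H3: re-runs because F8 18->-2; new result -2.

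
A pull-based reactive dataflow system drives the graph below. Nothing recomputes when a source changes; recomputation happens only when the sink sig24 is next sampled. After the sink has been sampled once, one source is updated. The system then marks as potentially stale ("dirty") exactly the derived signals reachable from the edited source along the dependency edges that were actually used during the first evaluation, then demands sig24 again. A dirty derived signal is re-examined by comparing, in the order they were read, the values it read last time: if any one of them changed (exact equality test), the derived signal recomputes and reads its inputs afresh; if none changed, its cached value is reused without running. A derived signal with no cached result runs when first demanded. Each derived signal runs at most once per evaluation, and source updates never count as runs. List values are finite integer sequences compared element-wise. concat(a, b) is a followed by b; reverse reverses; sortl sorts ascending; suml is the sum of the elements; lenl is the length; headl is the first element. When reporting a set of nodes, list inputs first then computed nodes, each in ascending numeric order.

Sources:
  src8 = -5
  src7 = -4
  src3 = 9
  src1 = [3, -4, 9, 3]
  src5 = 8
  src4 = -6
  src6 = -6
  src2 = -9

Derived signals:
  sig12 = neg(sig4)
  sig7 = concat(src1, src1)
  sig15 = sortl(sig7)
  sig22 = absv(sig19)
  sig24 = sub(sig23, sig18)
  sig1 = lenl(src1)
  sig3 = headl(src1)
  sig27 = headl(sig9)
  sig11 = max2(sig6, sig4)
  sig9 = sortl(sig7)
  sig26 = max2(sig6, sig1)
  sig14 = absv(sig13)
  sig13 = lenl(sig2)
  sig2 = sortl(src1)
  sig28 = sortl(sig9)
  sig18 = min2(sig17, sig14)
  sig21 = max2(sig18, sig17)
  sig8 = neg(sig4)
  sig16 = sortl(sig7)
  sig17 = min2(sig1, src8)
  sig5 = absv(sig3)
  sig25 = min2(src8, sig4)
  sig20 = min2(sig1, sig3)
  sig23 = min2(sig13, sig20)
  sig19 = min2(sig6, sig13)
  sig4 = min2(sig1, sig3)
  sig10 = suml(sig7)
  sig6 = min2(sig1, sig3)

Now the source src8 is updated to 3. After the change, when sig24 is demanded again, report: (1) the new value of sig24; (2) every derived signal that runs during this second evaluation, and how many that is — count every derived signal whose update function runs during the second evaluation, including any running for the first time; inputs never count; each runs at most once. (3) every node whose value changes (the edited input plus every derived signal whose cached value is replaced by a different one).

New value of sig24: 0.
Derived signals that run: sig17, sig18, sig24 — 3 in total.
Values that change: src8, sig17, sig18, sig24.

First evaluation (everything demanded from the output):
  sig1 = lenl([3, -4, 9, 3]) = 4
  sig2 = sortl([3, -4, 9, 3]) = [-4, 3, 3, 9]
  sig3 = headl([3, -4, 9, 3]) = 3
  sig13 = lenl([-4, 3, 3, 9]) = 4
  sig14 = absv(4) = 4
  sig17 = min2(4, -5) = -5
  sig18 = min2(-5, 4) = -5
  sig20 = min2(4, 3) = 3
  sig23 = min2(4, 3) = 3
  sig24 = sub(3, -5) = 8

Propagation after the edit:
  sig17: runs — src8 -5->3; result 3.
  sig18: runs — sig17 -5->3; result 3.
  sig24: runs — sig18 -5->3; result 0.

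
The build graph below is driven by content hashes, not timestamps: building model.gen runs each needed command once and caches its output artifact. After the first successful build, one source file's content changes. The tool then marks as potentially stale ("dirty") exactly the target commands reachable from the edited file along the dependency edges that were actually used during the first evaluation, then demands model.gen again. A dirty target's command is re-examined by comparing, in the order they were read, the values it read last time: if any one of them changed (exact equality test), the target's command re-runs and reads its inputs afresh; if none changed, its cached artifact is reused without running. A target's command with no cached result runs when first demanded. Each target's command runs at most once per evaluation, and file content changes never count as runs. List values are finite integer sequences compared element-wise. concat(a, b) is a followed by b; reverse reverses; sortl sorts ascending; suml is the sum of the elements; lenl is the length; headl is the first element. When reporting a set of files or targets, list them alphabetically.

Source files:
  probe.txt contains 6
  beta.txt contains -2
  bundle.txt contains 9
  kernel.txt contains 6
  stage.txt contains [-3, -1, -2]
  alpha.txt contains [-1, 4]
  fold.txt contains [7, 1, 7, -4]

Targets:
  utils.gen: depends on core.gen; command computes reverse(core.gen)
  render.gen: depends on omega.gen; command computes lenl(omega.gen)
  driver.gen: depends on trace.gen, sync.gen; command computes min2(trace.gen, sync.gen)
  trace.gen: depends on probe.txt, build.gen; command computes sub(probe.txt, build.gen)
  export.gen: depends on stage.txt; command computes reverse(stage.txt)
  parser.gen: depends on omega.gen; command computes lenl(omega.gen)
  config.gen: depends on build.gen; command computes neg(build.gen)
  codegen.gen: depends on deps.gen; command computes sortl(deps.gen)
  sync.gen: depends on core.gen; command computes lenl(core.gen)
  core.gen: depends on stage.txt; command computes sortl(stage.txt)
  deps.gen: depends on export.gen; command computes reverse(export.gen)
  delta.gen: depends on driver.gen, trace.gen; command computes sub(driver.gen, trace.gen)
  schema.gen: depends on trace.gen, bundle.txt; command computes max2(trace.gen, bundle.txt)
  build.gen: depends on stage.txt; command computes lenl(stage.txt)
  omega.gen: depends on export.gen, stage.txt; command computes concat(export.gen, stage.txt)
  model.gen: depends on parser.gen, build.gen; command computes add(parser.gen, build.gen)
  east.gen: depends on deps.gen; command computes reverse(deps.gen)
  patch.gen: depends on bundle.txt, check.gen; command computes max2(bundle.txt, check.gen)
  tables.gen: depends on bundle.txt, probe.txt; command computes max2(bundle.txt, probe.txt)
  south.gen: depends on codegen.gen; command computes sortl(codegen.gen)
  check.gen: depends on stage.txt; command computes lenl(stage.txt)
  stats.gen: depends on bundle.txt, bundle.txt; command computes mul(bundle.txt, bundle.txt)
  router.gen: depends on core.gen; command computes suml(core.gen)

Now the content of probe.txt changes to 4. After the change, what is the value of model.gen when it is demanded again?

Initial pass — values computed on the first demand:
  build.gen = lenl([-3, -1, -2]) = 3
  export.gen = reverse([-3, -1, -2]) = [-2, -1, -3]
  omega.gen = concat([-2, -1, -3], [-3, -1, -2]) = [-2, -1, -3, -3, -1, -2]
  parser.gen = lenl([-2, -1, -3, -3, -1, -2]) = 6
  model.gen = add(6, 3) = 9

Second demand — change propagation:
  no demanded computation ever read probe.txt, so the edit dirties nothing and nothing runs.

The important point: nothing the output needs ever reads probe.txt, so the edit is invisible to it.

model.gen now evaluates to 9.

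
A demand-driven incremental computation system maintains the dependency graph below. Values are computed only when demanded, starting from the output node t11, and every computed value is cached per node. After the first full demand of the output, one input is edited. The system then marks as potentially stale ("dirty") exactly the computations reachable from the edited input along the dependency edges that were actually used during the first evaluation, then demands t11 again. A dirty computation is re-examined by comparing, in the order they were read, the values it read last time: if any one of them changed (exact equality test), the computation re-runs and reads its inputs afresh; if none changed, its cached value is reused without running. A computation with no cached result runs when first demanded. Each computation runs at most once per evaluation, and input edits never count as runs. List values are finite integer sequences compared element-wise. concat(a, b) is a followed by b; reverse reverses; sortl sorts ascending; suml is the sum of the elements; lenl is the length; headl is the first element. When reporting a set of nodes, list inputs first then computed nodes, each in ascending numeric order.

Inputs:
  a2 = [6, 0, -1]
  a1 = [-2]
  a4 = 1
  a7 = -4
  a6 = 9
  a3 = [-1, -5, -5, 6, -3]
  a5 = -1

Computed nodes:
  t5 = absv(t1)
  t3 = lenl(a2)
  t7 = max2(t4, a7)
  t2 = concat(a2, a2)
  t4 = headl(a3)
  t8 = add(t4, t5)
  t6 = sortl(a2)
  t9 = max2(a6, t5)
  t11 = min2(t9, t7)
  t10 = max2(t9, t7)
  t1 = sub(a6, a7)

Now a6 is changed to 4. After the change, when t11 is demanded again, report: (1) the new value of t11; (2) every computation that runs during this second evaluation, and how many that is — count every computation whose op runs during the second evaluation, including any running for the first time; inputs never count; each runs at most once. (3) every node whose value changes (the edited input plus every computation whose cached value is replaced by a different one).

New value of t11: -1.
Computations that run: t1, t5, t9, t11 — 4 in total.
Values that change: a6, t1, t5, t9.

First evaluation (everything demanded from the output):
  t1 = sub(9, -4) = 13
  t4 = headl([-1, -5, -5, 6, -3]) = -1
  t5 = absv(13) = 13
  t7 = max2(-1, -4) = -1
  t9 = max2(9, 13) = 13
  t11 = min2(13, -1) = -1

Propagation after the edit:
  t1: runs — a6 9->4; result 8.
  t5: runs — t1 13->8; result 8.
  t9: runs — a6 9->4; t5 13->8; result 8.
  t11: runs — t9 13->8; result -1 (same value as before).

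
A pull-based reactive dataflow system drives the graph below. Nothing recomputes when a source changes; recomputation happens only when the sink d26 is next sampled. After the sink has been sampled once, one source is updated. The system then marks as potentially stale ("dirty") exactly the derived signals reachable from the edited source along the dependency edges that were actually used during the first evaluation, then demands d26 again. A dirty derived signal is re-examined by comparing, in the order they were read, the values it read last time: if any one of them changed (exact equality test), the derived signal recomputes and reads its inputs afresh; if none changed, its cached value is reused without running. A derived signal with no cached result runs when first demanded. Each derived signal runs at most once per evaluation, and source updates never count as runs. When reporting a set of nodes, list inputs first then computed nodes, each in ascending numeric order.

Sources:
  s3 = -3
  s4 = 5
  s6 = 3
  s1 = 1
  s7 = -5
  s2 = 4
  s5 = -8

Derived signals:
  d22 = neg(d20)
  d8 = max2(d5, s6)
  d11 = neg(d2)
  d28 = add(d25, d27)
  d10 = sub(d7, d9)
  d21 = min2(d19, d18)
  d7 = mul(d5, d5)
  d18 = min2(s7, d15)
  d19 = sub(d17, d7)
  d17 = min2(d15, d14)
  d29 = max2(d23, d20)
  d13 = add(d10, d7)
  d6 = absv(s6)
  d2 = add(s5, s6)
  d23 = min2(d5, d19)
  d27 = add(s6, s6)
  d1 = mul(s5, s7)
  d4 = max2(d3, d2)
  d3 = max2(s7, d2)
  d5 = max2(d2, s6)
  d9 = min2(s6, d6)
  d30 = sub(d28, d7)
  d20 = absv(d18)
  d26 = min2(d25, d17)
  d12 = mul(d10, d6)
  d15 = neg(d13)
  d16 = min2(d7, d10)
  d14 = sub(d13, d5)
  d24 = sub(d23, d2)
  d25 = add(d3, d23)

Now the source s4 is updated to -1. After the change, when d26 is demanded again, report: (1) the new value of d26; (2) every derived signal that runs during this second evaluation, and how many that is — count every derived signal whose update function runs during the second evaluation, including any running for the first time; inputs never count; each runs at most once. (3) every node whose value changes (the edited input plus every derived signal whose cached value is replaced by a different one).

First evaluation (everything demanded from the output):
  d2 = add(-8, 3) = -5
  d3 = max2(-5, -5) = -5
  d5 = max2(-5, 3) = 3
  d6 = absv(3) = 3
  d7 = mul(3, 3) = 9
  d9 = min2(3, 3) = 3
  d10 = sub(9, 3) = 6
  d13 = add(6, 9) = 15
  d14 = sub(15, 3) = 12
  d15 = neg(15) = -15
  d17 = min2(-15, 12) = -15
  d19 = sub(-15, 9) = -24
  d23 = min2(3, -24) = -24
  d25 = add(-5, -24) = -29
  d26 = min2(-29, -15) = -29

Propagation after the edit:
  s4 feeds no computation that the output demands — nothing is marked dirty and nothing runs.

Key observation: s4 is never demanded by the output, so the edit triggers no recomputation at all.

New value of d26: -29.
Derived signals that run: none — 0 in total.
Values that change: s4.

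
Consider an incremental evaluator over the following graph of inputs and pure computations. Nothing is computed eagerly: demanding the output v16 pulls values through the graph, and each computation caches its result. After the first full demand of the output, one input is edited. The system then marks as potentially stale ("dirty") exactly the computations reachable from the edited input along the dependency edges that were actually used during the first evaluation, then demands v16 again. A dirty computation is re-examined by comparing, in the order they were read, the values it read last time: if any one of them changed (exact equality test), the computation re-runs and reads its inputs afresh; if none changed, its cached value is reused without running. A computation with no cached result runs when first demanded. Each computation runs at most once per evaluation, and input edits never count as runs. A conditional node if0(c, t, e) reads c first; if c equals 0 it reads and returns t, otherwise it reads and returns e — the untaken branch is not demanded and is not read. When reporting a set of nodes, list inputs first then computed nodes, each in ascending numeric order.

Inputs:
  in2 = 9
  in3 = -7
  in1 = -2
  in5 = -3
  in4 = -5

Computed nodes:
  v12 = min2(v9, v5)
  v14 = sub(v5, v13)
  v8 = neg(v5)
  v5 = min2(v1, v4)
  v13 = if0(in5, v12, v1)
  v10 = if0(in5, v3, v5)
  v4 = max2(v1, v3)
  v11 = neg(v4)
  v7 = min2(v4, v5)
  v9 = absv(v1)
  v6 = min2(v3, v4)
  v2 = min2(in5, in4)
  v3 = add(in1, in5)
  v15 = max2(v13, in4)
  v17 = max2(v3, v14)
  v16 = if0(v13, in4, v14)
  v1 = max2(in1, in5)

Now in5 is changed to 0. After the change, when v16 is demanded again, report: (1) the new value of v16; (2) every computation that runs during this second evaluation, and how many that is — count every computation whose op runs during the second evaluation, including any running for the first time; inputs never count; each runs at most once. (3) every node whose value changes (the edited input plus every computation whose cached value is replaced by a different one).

v16 now evaluates to -5.
Run set: v1, v3, v4, v5, v9, v12, v13, v16 (8 run).
Changed values: in5, v1, v3, v4, v5, v13, v16.
The important point: the flipped condition redirects demand; v14 is left stale, never re-checked.

Initial pass — values computed on the first demand:
  v1 = max2(-2, -3) = -2
  v3 = add(-2, -3) = -5
  v4 = max2(-2, -5) = -2
  v5 = min2(-2, -2) = -2
  v13 = if0(in5=-3 -> else branch v1) = -2
  v14 = sub(-2, -2) = 0
  v16 = if0(v13=-2 -> else branch v14) = 0

Second demand — change propagation:
  v1: re-runs because in5 -3->0; new result 0.
  v3: re-runs because in5 -3->0; new result -2.
  v4: re-runs because v1 -2->0; v3 -5->-2; new result 0.
  v5: re-runs because v1 -2->0; v4 -2->0; new result 0.
  v9: newly demanded (no cache) — executes and yields 0.
  v12: newly demanded (no cache) — executes and yields 0.
  v13: re-runs because in5 -3->0; v1 -2->0; new result 0.
  v14: dirty yet unreached — the second evaluation never asks for it.
  v16: re-runs because v13 -2->0; new result -5.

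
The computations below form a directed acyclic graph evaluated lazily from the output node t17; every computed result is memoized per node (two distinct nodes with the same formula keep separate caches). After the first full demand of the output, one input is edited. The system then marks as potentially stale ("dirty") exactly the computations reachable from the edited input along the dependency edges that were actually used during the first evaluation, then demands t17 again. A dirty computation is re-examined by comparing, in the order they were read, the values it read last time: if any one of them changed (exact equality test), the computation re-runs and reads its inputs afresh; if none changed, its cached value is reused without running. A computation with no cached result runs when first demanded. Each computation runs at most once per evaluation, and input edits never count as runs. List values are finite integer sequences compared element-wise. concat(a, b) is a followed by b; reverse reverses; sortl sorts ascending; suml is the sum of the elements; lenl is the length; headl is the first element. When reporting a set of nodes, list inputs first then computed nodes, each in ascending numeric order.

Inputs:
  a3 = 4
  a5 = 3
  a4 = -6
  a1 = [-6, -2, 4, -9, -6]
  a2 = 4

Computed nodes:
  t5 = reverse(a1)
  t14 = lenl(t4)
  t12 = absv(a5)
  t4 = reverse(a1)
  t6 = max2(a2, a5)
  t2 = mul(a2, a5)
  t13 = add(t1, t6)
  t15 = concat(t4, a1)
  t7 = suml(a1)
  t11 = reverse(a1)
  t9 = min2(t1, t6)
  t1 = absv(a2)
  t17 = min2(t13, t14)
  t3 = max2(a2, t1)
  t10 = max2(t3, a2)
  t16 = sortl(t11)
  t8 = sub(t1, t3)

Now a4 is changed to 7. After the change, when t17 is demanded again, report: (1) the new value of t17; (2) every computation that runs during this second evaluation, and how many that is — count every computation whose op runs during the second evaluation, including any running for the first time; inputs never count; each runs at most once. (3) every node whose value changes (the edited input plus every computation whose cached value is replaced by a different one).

Demanding t17 again yields 5.
0 computations run: none.
The nodes whose values change: a4.
Note the shortcut — nothing in the graph depends on a4 at all, so no recomputation happens.

First demand of the output computes:
  t1 = absv(4) = 4
  t4 = reverse([-6, -2, 4, -9, -6]) = [-6, -9, 4, -2, -6]
  t6 = max2(4, 3) = 4
  t13 = add(4, 4) = 8
  t14 = lenl([-6, -9, 4, -2, -6]) = 5
  t17 = min2(8, 5) = 5

After the edit, cleaning proceeds:
  no node depends on a4 at all; the second demand re-runs nothing.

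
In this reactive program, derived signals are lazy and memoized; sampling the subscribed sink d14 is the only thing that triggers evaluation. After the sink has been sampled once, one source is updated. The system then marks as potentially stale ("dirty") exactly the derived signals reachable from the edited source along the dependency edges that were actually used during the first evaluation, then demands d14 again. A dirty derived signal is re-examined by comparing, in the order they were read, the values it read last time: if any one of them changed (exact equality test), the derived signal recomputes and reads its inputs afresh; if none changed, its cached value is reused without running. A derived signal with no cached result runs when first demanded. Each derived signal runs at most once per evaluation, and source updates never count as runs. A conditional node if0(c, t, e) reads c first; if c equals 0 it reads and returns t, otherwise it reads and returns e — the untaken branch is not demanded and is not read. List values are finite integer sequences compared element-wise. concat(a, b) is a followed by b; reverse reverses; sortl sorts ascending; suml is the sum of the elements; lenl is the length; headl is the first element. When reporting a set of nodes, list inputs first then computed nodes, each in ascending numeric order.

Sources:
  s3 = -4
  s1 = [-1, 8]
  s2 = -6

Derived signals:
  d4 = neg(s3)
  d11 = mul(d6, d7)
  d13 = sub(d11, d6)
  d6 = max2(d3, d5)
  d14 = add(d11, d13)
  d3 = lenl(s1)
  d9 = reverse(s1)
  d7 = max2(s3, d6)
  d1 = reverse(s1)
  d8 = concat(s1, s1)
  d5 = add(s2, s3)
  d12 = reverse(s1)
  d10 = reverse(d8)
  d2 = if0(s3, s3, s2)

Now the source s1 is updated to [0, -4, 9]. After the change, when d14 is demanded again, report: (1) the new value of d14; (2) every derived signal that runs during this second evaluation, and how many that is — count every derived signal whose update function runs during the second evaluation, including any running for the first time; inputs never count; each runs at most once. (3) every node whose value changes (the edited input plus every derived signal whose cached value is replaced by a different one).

First demand of the output computes:
  d3 = lenl([-1, 8]) = 2
  d5 = add(-6, -4) = -10
  d6 = max2(2, -10) = 2
  d7 = max2(-4, 2) = 2
  d11 = mul(2, 2) = 4
  d13 = sub(4, 2) = 2
  d14 = add(4, 2) = 6

After the edit, cleaning proceeds:
  d3: a read changed (s1 [-1, 8]->[0, -4, 9]) — executes, giving 3.
  d6: a read changed (d3 2->3) — executes, giving 3.
  d7: a read changed (d6 2->3) — executes, giving 3.
  d11: a read changed (d6 2->3; d7 2->3) — executes, giving 9.
  d13: a read changed (d11 4->9; d6 2->3) — executes, giving 6.
  d14: a read changed (d11 4->9; d13 2->6) — executes, giving 15.

Demanding d14 again yields 15.
6 derived signals run: d3, d6, d7, d11, d13, d14.
The nodes whose values change: s1, d3, d6, d7, d11, d13, d14.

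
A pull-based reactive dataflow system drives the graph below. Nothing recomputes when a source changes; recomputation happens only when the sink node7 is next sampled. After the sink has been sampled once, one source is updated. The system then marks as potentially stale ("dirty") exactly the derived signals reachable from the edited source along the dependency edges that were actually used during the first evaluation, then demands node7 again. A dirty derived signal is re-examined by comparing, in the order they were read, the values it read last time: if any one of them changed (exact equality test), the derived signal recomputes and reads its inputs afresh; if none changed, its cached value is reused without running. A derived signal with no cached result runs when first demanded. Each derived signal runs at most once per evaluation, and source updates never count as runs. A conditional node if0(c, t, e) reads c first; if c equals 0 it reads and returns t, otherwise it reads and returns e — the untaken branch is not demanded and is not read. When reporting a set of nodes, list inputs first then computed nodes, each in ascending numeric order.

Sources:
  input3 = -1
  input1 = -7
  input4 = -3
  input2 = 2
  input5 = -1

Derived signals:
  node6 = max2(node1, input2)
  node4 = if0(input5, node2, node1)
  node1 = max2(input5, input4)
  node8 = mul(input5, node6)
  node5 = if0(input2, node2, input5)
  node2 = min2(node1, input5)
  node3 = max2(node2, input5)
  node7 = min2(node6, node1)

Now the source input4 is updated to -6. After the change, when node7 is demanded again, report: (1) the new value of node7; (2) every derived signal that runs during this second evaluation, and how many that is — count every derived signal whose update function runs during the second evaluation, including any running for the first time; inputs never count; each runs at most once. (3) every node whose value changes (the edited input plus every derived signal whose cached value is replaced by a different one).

First evaluation (everything demanded from the output):
  node1 = max2(-1, -3) = -1
  node6 = max2(-1, 2) = 2
  node7 = min2(2, -1) = -1

Propagation after the edit:
  node1: runs — input4 -3->-6; result -1 (same value as before).
  node6: checked — values it read are unchanged (node1 unchanged, input2 unchanged); reused cached 2 without running.
  node7: checked — values it read are unchanged (node6 unchanged, node1 unchanged); reused cached -1 without running.

Key observation: the change is absorbed at node1 — it re-runs but produces the same value, and the output's value is unchanged.

New value of node7: -1.
Derived signals that run: node1 — 1 in total.
Values that change: input4.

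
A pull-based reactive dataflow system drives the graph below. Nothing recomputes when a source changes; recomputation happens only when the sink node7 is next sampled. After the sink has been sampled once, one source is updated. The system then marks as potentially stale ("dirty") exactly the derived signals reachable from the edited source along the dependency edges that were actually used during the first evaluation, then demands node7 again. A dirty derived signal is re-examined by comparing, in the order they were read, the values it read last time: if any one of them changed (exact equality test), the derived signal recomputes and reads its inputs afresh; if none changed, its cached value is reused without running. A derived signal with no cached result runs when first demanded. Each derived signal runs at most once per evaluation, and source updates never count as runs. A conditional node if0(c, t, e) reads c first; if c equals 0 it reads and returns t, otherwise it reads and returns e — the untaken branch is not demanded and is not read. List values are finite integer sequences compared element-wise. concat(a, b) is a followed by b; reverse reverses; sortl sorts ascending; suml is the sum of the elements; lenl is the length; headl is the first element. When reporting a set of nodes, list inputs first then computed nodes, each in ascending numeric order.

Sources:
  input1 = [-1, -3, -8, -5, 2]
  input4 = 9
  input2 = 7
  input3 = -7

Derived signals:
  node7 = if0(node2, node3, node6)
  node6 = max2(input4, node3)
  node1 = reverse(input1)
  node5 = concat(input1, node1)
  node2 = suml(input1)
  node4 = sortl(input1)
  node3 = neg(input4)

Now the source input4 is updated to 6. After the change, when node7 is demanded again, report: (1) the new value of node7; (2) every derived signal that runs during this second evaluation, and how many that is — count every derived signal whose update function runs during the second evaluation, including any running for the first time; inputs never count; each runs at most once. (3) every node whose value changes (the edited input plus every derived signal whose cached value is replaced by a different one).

First evaluation (everything demanded from the output):
  node2 = suml([-1, -3, -8, -5, 2]) = -15
  node3 = neg(9) = -9
  node6 = max2(9, -9) = 9
  node7 = if0(node2=-15 -> else branch node6) = 9

Propagation after the edit:
  node3: runs — input4 9->6; result -6.
  node6: runs — input4 9->6; node3 -9->-6; result 6.
  node7: runs — node6 9->6; result 6.

New value of node7: 6.
Derived signals that run: node3, node6, node7 — 3 in total.
Values that change: input4, node3, node6, node7.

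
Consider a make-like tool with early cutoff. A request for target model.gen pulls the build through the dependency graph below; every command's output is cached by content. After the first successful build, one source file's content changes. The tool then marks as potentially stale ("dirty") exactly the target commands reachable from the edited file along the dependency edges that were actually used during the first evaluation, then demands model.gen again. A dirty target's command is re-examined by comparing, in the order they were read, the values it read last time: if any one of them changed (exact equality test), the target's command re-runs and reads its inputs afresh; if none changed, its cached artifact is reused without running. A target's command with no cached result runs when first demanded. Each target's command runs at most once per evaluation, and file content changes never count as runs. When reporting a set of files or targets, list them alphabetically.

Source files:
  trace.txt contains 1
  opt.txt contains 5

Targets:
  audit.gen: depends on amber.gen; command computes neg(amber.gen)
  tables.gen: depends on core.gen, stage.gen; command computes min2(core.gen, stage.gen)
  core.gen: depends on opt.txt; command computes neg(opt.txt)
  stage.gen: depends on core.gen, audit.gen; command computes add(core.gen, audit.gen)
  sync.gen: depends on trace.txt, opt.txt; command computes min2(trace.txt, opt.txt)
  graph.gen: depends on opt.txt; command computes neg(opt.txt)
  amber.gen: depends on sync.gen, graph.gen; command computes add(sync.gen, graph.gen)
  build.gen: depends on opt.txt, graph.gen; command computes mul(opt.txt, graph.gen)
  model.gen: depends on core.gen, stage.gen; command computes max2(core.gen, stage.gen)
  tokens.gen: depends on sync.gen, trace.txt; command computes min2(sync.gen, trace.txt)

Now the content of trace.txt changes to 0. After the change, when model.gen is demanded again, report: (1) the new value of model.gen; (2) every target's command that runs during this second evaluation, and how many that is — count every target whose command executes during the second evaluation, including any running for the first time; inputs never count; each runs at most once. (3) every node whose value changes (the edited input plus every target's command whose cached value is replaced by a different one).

First demand of the output computes:
  core.gen = neg(5) = -5
  graph.gen = neg(5) = -5
  sync.gen = min2(1, 5) = 1
  amber.gen = add(1, -5) = -4
  audit.gen = neg(-4) = 4
  stage.gen = add(-5, 4) = -1
  model.gen = max2(-5, -1) = -1

After the edit, cleaning proceeds:
  sync.gen: a read changed (trace.txt 1->0) — executes, giving 0.
  amber.gen: a read changed (sync.gen 1->0) — executes, giving -5.
  audit.gen: a read changed (amber.gen -4->-5) — executes, giving 5.
  stage.gen: a read changed (audit.gen 4->5) — executes, giving 0.
  model.gen: a read changed (stage.gen -1->0) — executes, giving 0.

Demanding model.gen again yields 0.
5 target commands run: amber.gen, audit.gen, model.gen, stage.gen, sync.gen.
The nodes whose values change: amber.gen, audit.gen, model.gen, stage.gen, sync.gen, trace.txt.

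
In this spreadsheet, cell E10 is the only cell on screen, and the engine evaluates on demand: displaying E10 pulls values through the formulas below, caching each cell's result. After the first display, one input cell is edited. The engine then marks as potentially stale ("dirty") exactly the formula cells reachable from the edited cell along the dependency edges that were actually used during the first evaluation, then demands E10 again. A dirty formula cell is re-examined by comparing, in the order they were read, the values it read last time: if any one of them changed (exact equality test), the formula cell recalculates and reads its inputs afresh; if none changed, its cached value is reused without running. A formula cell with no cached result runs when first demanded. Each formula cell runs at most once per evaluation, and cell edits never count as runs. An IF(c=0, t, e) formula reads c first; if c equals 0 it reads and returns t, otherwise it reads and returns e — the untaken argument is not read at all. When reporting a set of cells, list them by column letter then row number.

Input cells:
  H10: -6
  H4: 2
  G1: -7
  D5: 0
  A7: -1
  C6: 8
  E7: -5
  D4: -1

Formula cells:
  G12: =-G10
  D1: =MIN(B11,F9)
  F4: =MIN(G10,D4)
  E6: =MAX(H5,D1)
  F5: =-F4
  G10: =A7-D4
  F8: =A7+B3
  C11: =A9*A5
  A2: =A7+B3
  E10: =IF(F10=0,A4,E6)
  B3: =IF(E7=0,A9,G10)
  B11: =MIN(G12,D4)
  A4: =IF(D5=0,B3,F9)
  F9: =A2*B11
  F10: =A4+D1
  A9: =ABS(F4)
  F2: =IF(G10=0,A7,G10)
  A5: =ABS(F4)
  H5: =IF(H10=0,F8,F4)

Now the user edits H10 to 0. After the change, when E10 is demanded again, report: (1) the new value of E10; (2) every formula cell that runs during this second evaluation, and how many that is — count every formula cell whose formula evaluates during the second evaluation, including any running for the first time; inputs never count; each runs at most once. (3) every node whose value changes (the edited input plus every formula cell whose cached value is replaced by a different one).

Initial pass — values computed on the first demand:
  G10 = -1 - -1 = 0
  B3 = IF(E7=0: E7=-5 -> else branch G10) = 0
  A2 = -1 + 0 = -1
  F4 = MIN(0, -1) = -1
  G12 = -(0) = 0
  B11 = MIN(0, -1) = -1
  F9 = -1 * -1 = 1
  A4 = IF(D5=0: D5=0 -> then branch B3) = 0
  D1 = MIN(-1, 1) = -1
  F10 = 0 + -1 = -1
  H5 = IF(H10=0: H10=-6 -> else branch F4) = -1
  E6 = MAX(-1, -1) = -1
  E10 = IF(F10=0: F10=-1 -> else branch E6) = -1

Second demand — change propagation:
  F8: newly demanded (no cache) — executes and yields -1.
  H5: re-runs because H10 -6->0; new result -1 (unchanged).
  E6: re-examined; everything it read last time is the same (H5 unchanged, D1 unchanged) — cache -1 kept, no run.
  E10: re-examined; everything it read last time is the same (F10 unchanged, E6 unchanged) — cache -1 kept, no run.

The important point: the flipped condition pulls in fresh nodes; F8 runs for the first time.

E10 now evaluates to -1.
Run set: F8, H5 (2 run).
Changed values: H10.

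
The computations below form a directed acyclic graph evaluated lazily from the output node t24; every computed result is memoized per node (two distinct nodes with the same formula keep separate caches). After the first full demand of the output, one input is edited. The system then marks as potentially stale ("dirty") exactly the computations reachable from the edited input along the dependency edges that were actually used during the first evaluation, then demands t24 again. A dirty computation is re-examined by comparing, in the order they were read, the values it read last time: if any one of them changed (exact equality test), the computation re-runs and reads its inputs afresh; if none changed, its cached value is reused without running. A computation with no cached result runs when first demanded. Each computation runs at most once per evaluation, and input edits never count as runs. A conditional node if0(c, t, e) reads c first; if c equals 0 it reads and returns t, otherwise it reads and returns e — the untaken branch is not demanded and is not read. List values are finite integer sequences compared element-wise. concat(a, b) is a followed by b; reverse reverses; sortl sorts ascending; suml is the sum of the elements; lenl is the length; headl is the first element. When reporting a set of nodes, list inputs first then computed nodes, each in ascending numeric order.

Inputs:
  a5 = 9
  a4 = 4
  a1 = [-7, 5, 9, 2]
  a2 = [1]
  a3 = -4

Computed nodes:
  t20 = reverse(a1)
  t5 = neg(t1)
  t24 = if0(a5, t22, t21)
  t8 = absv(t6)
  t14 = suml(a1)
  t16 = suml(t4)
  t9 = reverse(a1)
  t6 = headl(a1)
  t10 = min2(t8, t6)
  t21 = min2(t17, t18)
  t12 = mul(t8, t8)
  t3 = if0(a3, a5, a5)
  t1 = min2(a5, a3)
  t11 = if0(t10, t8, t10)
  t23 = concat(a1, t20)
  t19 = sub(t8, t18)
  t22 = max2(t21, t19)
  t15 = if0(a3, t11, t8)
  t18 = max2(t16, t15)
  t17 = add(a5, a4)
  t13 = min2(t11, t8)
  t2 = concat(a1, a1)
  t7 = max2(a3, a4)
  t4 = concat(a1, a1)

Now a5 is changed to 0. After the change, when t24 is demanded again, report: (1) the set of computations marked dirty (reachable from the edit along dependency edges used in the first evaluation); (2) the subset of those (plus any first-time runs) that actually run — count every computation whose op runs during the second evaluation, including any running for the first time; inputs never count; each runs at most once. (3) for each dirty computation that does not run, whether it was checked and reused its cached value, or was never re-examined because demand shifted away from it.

First demand of the output computes:
  t4 = concat([-7, 5, 9, 2], [-7, 5, 9, 2]) = [-7, 5, 9, 2, -7, 5, 9, 2]
  t6 = headl([-7, 5, 9, 2]) = -7
  t8 = absv(-7) = 7
  t15 = if0(a3=-4 -> else branch t8) = 7
  t16 = suml([-7, 5, 9, 2, -7, 5, 9, 2]) = 18
  t17 = add(9, 4) = 13
  t18 = max2(18, 7) = 18
  t21 = min2(13, 18) = 13
  t24 = if0(a5=9 -> else branch t21) = 13

After the edit, cleaning proceeds:
  t17: a read changed (a5 9->0) — executes, giving 4.
  t19: had never run; runs now, result -11.
  t21: a read changed (t17 13->4) — executes, giving 4.
  t22: had never run; runs now, result 4.
  t24: a read changed (a5 9->0; t21 13->4) — executes, giving 4.

Note the branch switch — t19, t22 had no cache and run now for the first time.

The edit dirties: t17, t21, t24.
5 computations run: t17, t19, t21, t22, t24.
No dirty computation escaped a run.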